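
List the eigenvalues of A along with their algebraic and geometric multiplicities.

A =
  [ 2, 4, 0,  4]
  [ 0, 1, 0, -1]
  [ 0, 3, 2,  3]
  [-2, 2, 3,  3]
λ = 2: alg = 4, geom = 2

Step 1 — factor the characteristic polynomial to read off the algebraic multiplicities:
  χ_A(x) = (x - 2)^4

Step 2 — compute geometric multiplicities via the rank-nullity identity g(λ) = n − rank(A − λI):
  rank(A − (2)·I) = 2, so dim ker(A − (2)·I) = n − 2 = 2

Summary:
  λ = 2: algebraic multiplicity = 4, geometric multiplicity = 2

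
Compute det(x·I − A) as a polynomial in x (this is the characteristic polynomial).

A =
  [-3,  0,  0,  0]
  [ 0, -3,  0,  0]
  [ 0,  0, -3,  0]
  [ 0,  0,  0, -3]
x^4 + 12*x^3 + 54*x^2 + 108*x + 81

Expanding det(x·I − A) (e.g. by cofactor expansion or by noting that A is similar to its Jordan form J, which has the same characteristic polynomial as A) gives
  χ_A(x) = x^4 + 12*x^3 + 54*x^2 + 108*x + 81
which factors as (x + 3)^4. The eigenvalues (with algebraic multiplicities) are λ = -3 with multiplicity 4.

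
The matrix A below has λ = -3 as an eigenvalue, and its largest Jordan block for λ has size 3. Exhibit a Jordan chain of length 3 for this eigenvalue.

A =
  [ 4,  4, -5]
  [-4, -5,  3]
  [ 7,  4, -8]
A Jordan chain for λ = -3 of length 3:
v_1 = (-2, 1, -2)ᵀ
v_2 = (7, -4, 7)ᵀ
v_3 = (1, 0, 0)ᵀ

Let N = A − (-3)·I. We want v_3 with N^3 v_3 = 0 but N^2 v_3 ≠ 0; then v_{j-1} := N · v_j for j = 3, …, 2.

Pick v_3 = (1, 0, 0)ᵀ.
Then v_2 = N · v_3 = (7, -4, 7)ᵀ.
Then v_1 = N · v_2 = (-2, 1, -2)ᵀ.

Sanity check: (A − (-3)·I) v_1 = (0, 0, 0)ᵀ = 0. ✓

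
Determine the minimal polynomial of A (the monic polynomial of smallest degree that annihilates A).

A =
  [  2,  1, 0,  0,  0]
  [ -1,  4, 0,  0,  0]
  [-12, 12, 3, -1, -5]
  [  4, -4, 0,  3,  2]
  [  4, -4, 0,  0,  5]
x^3 - 11*x^2 + 39*x - 45

The characteristic polynomial is χ_A(x) = (x - 5)*(x - 3)^4, so the eigenvalues are known. The minimal polynomial is
  m_A(x) = Π_λ (x − λ)^{k_λ}
where k_λ is the size of the *largest* Jordan block for λ (equivalently, the smallest k with (A − λI)^k v = 0 for every generalised eigenvector v of λ).

  λ = 3: largest Jordan block has size 2, contributing (x − 3)^2
  λ = 5: largest Jordan block has size 1, contributing (x − 5)

So m_A(x) = (x - 5)*(x - 3)^2 = x^3 - 11*x^2 + 39*x - 45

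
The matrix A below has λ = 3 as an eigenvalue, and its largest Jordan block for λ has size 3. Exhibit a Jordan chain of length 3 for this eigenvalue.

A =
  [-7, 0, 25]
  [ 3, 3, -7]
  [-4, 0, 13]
A Jordan chain for λ = 3 of length 3:
v_1 = (0, -2, 0)ᵀ
v_2 = (-10, 3, -4)ᵀ
v_3 = (1, 0, 0)ᵀ

Let N = A − (3)·I. We want v_3 with N^3 v_3 = 0 but N^2 v_3 ≠ 0; then v_{j-1} := N · v_j for j = 3, …, 2.

Pick v_3 = (1, 0, 0)ᵀ.
Then v_2 = N · v_3 = (-10, 3, -4)ᵀ.
Then v_1 = N · v_2 = (0, -2, 0)ᵀ.

Sanity check: (A − (3)·I) v_1 = (0, 0, 0)ᵀ = 0. ✓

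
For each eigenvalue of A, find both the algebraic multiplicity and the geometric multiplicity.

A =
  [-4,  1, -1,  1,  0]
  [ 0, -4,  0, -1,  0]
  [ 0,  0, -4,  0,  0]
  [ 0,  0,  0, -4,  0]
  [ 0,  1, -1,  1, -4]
λ = -4: alg = 5, geom = 3

Step 1 — factor the characteristic polynomial to read off the algebraic multiplicities:
  χ_A(x) = (x + 4)^5

Step 2 — compute geometric multiplicities via the rank-nullity identity g(λ) = n − rank(A − λI):
  rank(A − (-4)·I) = 2, so dim ker(A − (-4)·I) = n − 2 = 3

Summary:
  λ = -4: algebraic multiplicity = 5, geometric multiplicity = 3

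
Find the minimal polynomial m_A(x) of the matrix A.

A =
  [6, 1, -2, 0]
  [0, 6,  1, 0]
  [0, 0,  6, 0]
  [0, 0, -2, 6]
x^3 - 18*x^2 + 108*x - 216

The characteristic polynomial is χ_A(x) = (x - 6)^4, so the eigenvalues are known. The minimal polynomial is
  m_A(x) = Π_λ (x − λ)^{k_λ}
where k_λ is the size of the *largest* Jordan block for λ (equivalently, the smallest k with (A − λI)^k v = 0 for every generalised eigenvector v of λ).

  λ = 6: largest Jordan block has size 3, contributing (x − 6)^3

So m_A(x) = (x - 6)^3 = x^3 - 18*x^2 + 108*x - 216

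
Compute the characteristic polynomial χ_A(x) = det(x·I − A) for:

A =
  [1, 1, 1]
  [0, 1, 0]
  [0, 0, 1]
x^3 - 3*x^2 + 3*x - 1

Expanding det(x·I − A) (e.g. by cofactor expansion or by noting that A is similar to its Jordan form J, which has the same characteristic polynomial as A) gives
  χ_A(x) = x^3 - 3*x^2 + 3*x - 1
which factors as (x - 1)^3. The eigenvalues (with algebraic multiplicities) are λ = 1 with multiplicity 3.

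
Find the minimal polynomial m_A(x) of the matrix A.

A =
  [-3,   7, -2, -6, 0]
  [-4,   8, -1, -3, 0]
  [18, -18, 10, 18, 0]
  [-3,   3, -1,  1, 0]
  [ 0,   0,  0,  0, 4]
x^3 - 12*x^2 + 48*x - 64

The characteristic polynomial is χ_A(x) = (x - 4)^5, so the eigenvalues are known. The minimal polynomial is
  m_A(x) = Π_λ (x − λ)^{k_λ}
where k_λ is the size of the *largest* Jordan block for λ (equivalently, the smallest k with (A − λI)^k v = 0 for every generalised eigenvector v of λ).

  λ = 4: largest Jordan block has size 3, contributing (x − 4)^3

So m_A(x) = (x - 4)^3 = x^3 - 12*x^2 + 48*x - 64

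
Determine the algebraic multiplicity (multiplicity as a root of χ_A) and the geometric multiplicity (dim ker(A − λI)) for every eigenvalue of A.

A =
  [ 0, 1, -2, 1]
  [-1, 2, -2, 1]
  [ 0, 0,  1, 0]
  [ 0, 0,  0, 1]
λ = 1: alg = 4, geom = 3

Step 1 — factor the characteristic polynomial to read off the algebraic multiplicities:
  χ_A(x) = (x - 1)^4

Step 2 — compute geometric multiplicities via the rank-nullity identity g(λ) = n − rank(A − λI):
  rank(A − (1)·I) = 1, so dim ker(A − (1)·I) = n − 1 = 3

Summary:
  λ = 1: algebraic multiplicity = 4, geometric multiplicity = 3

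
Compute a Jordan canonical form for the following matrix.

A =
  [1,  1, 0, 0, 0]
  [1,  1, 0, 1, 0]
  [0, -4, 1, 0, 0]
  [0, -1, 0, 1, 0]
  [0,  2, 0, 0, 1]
J_3(1) ⊕ J_1(1) ⊕ J_1(1)

The characteristic polynomial is
  det(x·I − A) = x^5 - 5*x^4 + 10*x^3 - 10*x^2 + 5*x - 1 = (x - 1)^5

Eigenvalues and multiplicities (the geometric multiplicity of λ is n − rank(A − λI), which equals the number of Jordan blocks for λ):
  λ = 1: algebraic multiplicity = 5, geometric multiplicity = 3

Determining the block sizes for each eigenvalue:
  λ = 1: with am = 5 and gm = 3, the partition is not yet determined (e.g. several partitions of 5 into 3 parts exist). Let N = A − (1)·I. Computing rank(N^1) = 2, rank(N^2) = 1, rank(N^3) = 0; the number of blocks of size ≥ j is rank(N^{j−1}) − rank(N^j), giving [3, 1, 1]. So we have 1 block(s) of size 3, 2 block(s) of size 1 → block sizes [3, 1, 1]

Assembling the blocks gives a Jordan form
J =
  [1, 1, 0, 0, 0]
  [0, 1, 1, 0, 0]
  [0, 0, 1, 0, 0]
  [0, 0, 0, 1, 0]
  [0, 0, 0, 0, 1]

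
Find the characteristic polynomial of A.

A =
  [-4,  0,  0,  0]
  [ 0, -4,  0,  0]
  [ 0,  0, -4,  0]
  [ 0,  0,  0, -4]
x^4 + 16*x^3 + 96*x^2 + 256*x + 256

Expanding det(x·I − A) (e.g. by cofactor expansion or by noting that A is similar to its Jordan form J, which has the same characteristic polynomial as A) gives
  χ_A(x) = x^4 + 16*x^3 + 96*x^2 + 256*x + 256
which factors as (x + 4)^4. The eigenvalues (with algebraic multiplicities) are λ = -4 with multiplicity 4.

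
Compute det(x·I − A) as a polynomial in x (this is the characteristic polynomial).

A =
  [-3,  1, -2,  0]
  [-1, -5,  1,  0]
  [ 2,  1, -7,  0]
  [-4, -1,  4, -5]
x^4 + 20*x^3 + 150*x^2 + 500*x + 625

Expanding det(x·I − A) (e.g. by cofactor expansion or by noting that A is similar to its Jordan form J, which has the same characteristic polynomial as A) gives
  χ_A(x) = x^4 + 20*x^3 + 150*x^2 + 500*x + 625
which factors as (x + 5)^4. The eigenvalues (with algebraic multiplicities) are λ = -5 with multiplicity 4.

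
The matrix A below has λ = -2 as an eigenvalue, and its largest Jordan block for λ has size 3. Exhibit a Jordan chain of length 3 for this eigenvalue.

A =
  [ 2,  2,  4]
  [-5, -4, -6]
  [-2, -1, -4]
A Jordan chain for λ = -2 of length 3:
v_1 = (-2, 2, 1)ᵀ
v_2 = (4, -5, -2)ᵀ
v_3 = (1, 0, 0)ᵀ

Let N = A − (-2)·I. We want v_3 with N^3 v_3 = 0 but N^2 v_3 ≠ 0; then v_{j-1} := N · v_j for j = 3, …, 2.

Pick v_3 = (1, 0, 0)ᵀ.
Then v_2 = N · v_3 = (4, -5, -2)ᵀ.
Then v_1 = N · v_2 = (-2, 2, 1)ᵀ.

Sanity check: (A − (-2)·I) v_1 = (0, 0, 0)ᵀ = 0. ✓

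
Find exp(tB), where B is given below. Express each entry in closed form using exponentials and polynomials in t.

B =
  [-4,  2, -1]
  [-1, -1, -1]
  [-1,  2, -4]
e^{tB} =
  [-t*exp(-3*t) + exp(-3*t), 2*t*exp(-3*t), -t*exp(-3*t)]
  [-t*exp(-3*t), 2*t*exp(-3*t) + exp(-3*t), -t*exp(-3*t)]
  [-t*exp(-3*t), 2*t*exp(-3*t), -t*exp(-3*t) + exp(-3*t)]

Strategy: write B = P · J · P⁻¹ where J is a Jordan canonical form, so e^{tB} = P · e^{tJ} · P⁻¹, and e^{tJ} can be computed block-by-block.

B has Jordan form
J =
  [-3,  1,  0]
  [ 0, -3,  0]
  [ 0,  0, -3]
(up to reordering of blocks).

Per-block formulas:
  For a 2×2 Jordan block J_2(-3): exp(t · J_2(-3)) = e^(-3t)·(I + t·N), where N is the 2×2 nilpotent shift.
  For a 1×1 block at λ = -3: exp(t · [-3]) = [e^(-3t)].

After assembling e^{tJ} and conjugating by P, we get:

e^{tB} =
  [-t*exp(-3*t) + exp(-3*t), 2*t*exp(-3*t), -t*exp(-3*t)]
  [-t*exp(-3*t), 2*t*exp(-3*t) + exp(-3*t), -t*exp(-3*t)]
  [-t*exp(-3*t), 2*t*exp(-3*t), -t*exp(-3*t) + exp(-3*t)]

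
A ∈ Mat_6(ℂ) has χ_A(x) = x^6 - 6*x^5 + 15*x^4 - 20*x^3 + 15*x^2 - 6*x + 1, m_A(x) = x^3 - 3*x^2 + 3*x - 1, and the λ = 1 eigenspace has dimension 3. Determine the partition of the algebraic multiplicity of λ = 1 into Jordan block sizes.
Block sizes for λ = 1: [3, 2, 1]

Step 1 — from the characteristic polynomial, algebraic multiplicity of λ = 1 is 6. From dim ker(A − (1)·I) = 3, there are exactly 3 Jordan blocks for λ = 1.
Step 2 — from the minimal polynomial, the factor (x − 1)^3 tells us the largest block for λ = 1 has size 3.
Step 3 — with total size 6, 3 blocks, and largest block 3, the block sizes (in nonincreasing order) are [3, 2, 1].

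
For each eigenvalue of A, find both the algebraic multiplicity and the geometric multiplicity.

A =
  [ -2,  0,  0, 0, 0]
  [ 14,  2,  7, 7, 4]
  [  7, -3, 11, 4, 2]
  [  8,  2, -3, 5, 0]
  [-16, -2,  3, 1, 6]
λ = -2: alg = 1, geom = 1; λ = 6: alg = 4, geom = 2

Step 1 — factor the characteristic polynomial to read off the algebraic multiplicities:
  χ_A(x) = (x - 6)^4*(x + 2)

Step 2 — compute geometric multiplicities via the rank-nullity identity g(λ) = n − rank(A − λI):
  rank(A − (-2)·I) = 4, so dim ker(A − (-2)·I) = n − 4 = 1
  rank(A − (6)·I) = 3, so dim ker(A − (6)·I) = n − 3 = 2

Summary:
  λ = -2: algebraic multiplicity = 1, geometric multiplicity = 1
  λ = 6: algebraic multiplicity = 4, geometric multiplicity = 2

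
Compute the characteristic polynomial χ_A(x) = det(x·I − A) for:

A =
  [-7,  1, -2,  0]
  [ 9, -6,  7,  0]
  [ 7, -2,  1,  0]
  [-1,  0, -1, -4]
x^4 + 16*x^3 + 96*x^2 + 256*x + 256

Expanding det(x·I − A) (e.g. by cofactor expansion or by noting that A is similar to its Jordan form J, which has the same characteristic polynomial as A) gives
  χ_A(x) = x^4 + 16*x^3 + 96*x^2 + 256*x + 256
which factors as (x + 4)^4. The eigenvalues (with algebraic multiplicities) are λ = -4 with multiplicity 4.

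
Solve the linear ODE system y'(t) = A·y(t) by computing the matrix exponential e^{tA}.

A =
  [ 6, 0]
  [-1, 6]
e^{tA} =
  [exp(6*t), 0]
  [-t*exp(6*t), exp(6*t)]

Strategy: write A = P · J · P⁻¹ where J is a Jordan canonical form, so e^{tA} = P · e^{tJ} · P⁻¹, and e^{tJ} can be computed block-by-block.

A has Jordan form
J =
  [6, 1]
  [0, 6]
(up to reordering of blocks).

Per-block formulas:
  For a 2×2 Jordan block J_2(6): exp(t · J_2(6)) = e^(6t)·(I + t·N), where N is the 2×2 nilpotent shift.

After assembling e^{tJ} and conjugating by P, we get:

e^{tA} =
  [exp(6*t), 0]
  [-t*exp(6*t), exp(6*t)]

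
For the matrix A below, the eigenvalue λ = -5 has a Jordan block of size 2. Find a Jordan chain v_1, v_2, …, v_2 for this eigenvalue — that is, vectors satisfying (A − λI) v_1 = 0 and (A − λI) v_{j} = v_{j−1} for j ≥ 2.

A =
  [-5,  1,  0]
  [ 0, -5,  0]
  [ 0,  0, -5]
A Jordan chain for λ = -5 of length 2:
v_1 = (1, 0, 0)ᵀ
v_2 = (0, 1, 0)ᵀ

Let N = A − (-5)·I. We want v_2 with N^2 v_2 = 0 but N^1 v_2 ≠ 0; then v_{j-1} := N · v_j for j = 2, …, 2.

Pick v_2 = (0, 1, 0)ᵀ.
Then v_1 = N · v_2 = (1, 0, 0)ᵀ.

Sanity check: (A − (-5)·I) v_1 = (0, 0, 0)ᵀ = 0. ✓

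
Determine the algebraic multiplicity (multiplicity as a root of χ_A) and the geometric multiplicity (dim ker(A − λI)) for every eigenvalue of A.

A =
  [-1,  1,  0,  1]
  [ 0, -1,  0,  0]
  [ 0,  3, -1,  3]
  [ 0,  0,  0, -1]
λ = -1: alg = 4, geom = 3

Step 1 — factor the characteristic polynomial to read off the algebraic multiplicities:
  χ_A(x) = (x + 1)^4

Step 2 — compute geometric multiplicities via the rank-nullity identity g(λ) = n − rank(A − λI):
  rank(A − (-1)·I) = 1, so dim ker(A − (-1)·I) = n − 1 = 3

Summary:
  λ = -1: algebraic multiplicity = 4, geometric multiplicity = 3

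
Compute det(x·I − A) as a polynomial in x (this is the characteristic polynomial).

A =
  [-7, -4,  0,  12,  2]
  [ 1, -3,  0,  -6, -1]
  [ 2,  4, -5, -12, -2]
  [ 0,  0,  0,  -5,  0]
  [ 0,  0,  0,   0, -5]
x^5 + 25*x^4 + 250*x^3 + 1250*x^2 + 3125*x + 3125

Expanding det(x·I − A) (e.g. by cofactor expansion or by noting that A is similar to its Jordan form J, which has the same characteristic polynomial as A) gives
  χ_A(x) = x^5 + 25*x^4 + 250*x^3 + 1250*x^2 + 3125*x + 3125
which factors as (x + 5)^5. The eigenvalues (with algebraic multiplicities) are λ = -5 with multiplicity 5.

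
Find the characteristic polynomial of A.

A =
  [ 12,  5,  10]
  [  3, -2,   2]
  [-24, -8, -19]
x^3 + 9*x^2 + 27*x + 27

Expanding det(x·I − A) (e.g. by cofactor expansion or by noting that A is similar to its Jordan form J, which has the same characteristic polynomial as A) gives
  χ_A(x) = x^3 + 9*x^2 + 27*x + 27
which factors as (x + 3)^3. The eigenvalues (with algebraic multiplicities) are λ = -3 with multiplicity 3.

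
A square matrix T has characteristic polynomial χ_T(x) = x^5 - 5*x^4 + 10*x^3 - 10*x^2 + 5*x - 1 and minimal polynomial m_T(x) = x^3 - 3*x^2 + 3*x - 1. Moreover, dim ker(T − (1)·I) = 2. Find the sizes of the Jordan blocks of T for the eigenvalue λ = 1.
Block sizes for λ = 1: [3, 2]

Step 1 — from the characteristic polynomial, algebraic multiplicity of λ = 1 is 5. From dim ker(T − (1)·I) = 2, there are exactly 2 Jordan blocks for λ = 1.
Step 2 — from the minimal polynomial, the factor (x − 1)^3 tells us the largest block for λ = 1 has size 3.
Step 3 — with total size 5, 2 blocks, and largest block 3, the block sizes (in nonincreasing order) are [3, 2].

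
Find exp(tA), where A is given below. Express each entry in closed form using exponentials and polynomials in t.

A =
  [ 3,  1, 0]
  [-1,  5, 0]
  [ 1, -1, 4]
e^{tA} =
  [-t*exp(4*t) + exp(4*t), t*exp(4*t), 0]
  [-t*exp(4*t), t*exp(4*t) + exp(4*t), 0]
  [t*exp(4*t), -t*exp(4*t), exp(4*t)]

Strategy: write A = P · J · P⁻¹ where J is a Jordan canonical form, so e^{tA} = P · e^{tJ} · P⁻¹, and e^{tJ} can be computed block-by-block.

A has Jordan form
J =
  [4, 1, 0]
  [0, 4, 0]
  [0, 0, 4]
(up to reordering of blocks).

Per-block formulas:
  For a 1×1 block at λ = 4: exp(t · [4]) = [e^(4t)].
  For a 2×2 Jordan block J_2(4): exp(t · J_2(4)) = e^(4t)·(I + t·N), where N is the 2×2 nilpotent shift.

After assembling e^{tJ} and conjugating by P, we get:

e^{tA} =
  [-t*exp(4*t) + exp(4*t), t*exp(4*t), 0]
  [-t*exp(4*t), t*exp(4*t) + exp(4*t), 0]
  [t*exp(4*t), -t*exp(4*t), exp(4*t)]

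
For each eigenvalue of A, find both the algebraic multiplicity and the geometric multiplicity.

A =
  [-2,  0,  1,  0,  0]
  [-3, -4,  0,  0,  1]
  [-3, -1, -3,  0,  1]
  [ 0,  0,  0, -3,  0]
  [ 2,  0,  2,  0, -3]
λ = -3: alg = 5, geom = 3

Step 1 — factor the characteristic polynomial to read off the algebraic multiplicities:
  χ_A(x) = (x + 3)^5

Step 2 — compute geometric multiplicities via the rank-nullity identity g(λ) = n − rank(A − λI):
  rank(A − (-3)·I) = 2, so dim ker(A − (-3)·I) = n − 2 = 3

Summary:
  λ = -3: algebraic multiplicity = 5, geometric multiplicity = 3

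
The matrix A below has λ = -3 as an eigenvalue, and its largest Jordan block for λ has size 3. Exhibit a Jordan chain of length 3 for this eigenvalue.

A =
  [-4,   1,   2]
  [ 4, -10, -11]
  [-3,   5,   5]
A Jordan chain for λ = -3 of length 3:
v_1 = (-1, 1, -1)ᵀ
v_2 = (-1, 4, -3)ᵀ
v_3 = (1, 0, 0)ᵀ

Let N = A − (-3)·I. We want v_3 with N^3 v_3 = 0 but N^2 v_3 ≠ 0; then v_{j-1} := N · v_j for j = 3, …, 2.

Pick v_3 = (1, 0, 0)ᵀ.
Then v_2 = N · v_3 = (-1, 4, -3)ᵀ.
Then v_1 = N · v_2 = (-1, 1, -1)ᵀ.

Sanity check: (A − (-3)·I) v_1 = (0, 0, 0)ᵀ = 0. ✓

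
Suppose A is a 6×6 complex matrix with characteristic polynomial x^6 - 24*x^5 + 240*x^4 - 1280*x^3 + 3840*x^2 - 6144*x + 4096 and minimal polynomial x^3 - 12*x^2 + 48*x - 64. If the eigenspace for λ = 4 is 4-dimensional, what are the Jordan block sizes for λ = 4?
Block sizes for λ = 4: [3, 1, 1, 1]

Step 1 — from the characteristic polynomial, algebraic multiplicity of λ = 4 is 6. From dim ker(A − (4)·I) = 4, there are exactly 4 Jordan blocks for λ = 4.
Step 2 — from the minimal polynomial, the factor (x − 4)^3 tells us the largest block for λ = 4 has size 3.
Step 3 — with total size 6, 4 blocks, and largest block 3, the block sizes (in nonincreasing order) are [3, 1, 1, 1].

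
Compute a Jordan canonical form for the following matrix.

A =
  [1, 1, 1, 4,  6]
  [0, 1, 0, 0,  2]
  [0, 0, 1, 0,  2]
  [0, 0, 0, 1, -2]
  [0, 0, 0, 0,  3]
J_2(1) ⊕ J_1(1) ⊕ J_1(1) ⊕ J_1(3)

The characteristic polynomial is
  det(x·I − A) = x^5 - 7*x^4 + 18*x^3 - 22*x^2 + 13*x - 3 = (x - 3)*(x - 1)^4

Eigenvalues and multiplicities (the geometric multiplicity of λ is n − rank(A − λI), which equals the number of Jordan blocks for λ):
  λ = 1: algebraic multiplicity = 4, geometric multiplicity = 3
  λ = 3: algebraic multiplicity = 1, geometric multiplicity = 1

Determining the block sizes for each eigenvalue:
  λ = 1: 3 blocks summing to 4 forces exactly one block of size 2 and the rest size 1 → block sizes [2, 1, 1]
  λ = 3: one block (gm = 1), so the single block has size am = 1 → block sizes [1]

Assembling the blocks gives a Jordan form
J =
  [1, 1, 0, 0, 0]
  [0, 1, 0, 0, 0]
  [0, 0, 1, 0, 0]
  [0, 0, 0, 1, 0]
  [0, 0, 0, 0, 3]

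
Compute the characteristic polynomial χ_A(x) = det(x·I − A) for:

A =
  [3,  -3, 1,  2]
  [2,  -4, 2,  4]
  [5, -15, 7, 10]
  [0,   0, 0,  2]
x^4 - 8*x^3 + 24*x^2 - 32*x + 16

Expanding det(x·I − A) (e.g. by cofactor expansion or by noting that A is similar to its Jordan form J, which has the same characteristic polynomial as A) gives
  χ_A(x) = x^4 - 8*x^3 + 24*x^2 - 32*x + 16
which factors as (x - 2)^4. The eigenvalues (with algebraic multiplicities) are λ = 2 with multiplicity 4.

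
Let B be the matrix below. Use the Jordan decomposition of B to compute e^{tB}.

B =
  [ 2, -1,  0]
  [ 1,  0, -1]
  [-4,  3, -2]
e^{tB} =
  [3*t^2/2 + 2*t + 1, -t^2 - t, t^2/2]
  [3*t^2 + t, 1 - 2*t^2, t^2 - t]
  [3*t^2/2 - 4*t, -t^2 + 3*t, t^2/2 - 2*t + 1]

Strategy: write B = P · J · P⁻¹ where J is a Jordan canonical form, so e^{tB} = P · e^{tJ} · P⁻¹, and e^{tJ} can be computed block-by-block.

B has Jordan form
J =
  [0, 1, 0]
  [0, 0, 1]
  [0, 0, 0]
(up to reordering of blocks).

Per-block formulas:
  For a 3×3 Jordan block J_3(0): exp(t · J_3(0)) = e^(0t)·(I + t·N + (t^2/2)·N^2), where N is the 3×3 nilpotent shift.

After assembling e^{tJ} and conjugating by P, we get:

e^{tB} =
  [3*t^2/2 + 2*t + 1, -t^2 - t, t^2/2]
  [3*t^2 + t, 1 - 2*t^2, t^2 - t]
  [3*t^2/2 - 4*t, -t^2 + 3*t, t^2/2 - 2*t + 1]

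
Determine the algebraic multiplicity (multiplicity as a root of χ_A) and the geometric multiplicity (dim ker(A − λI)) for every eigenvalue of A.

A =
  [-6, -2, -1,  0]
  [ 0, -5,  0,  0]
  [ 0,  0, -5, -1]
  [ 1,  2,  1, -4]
λ = -5: alg = 4, geom = 2

Step 1 — factor the characteristic polynomial to read off the algebraic multiplicities:
  χ_A(x) = (x + 5)^4

Step 2 — compute geometric multiplicities via the rank-nullity identity g(λ) = n − rank(A − λI):
  rank(A − (-5)·I) = 2, so dim ker(A − (-5)·I) = n − 2 = 2

Summary:
  λ = -5: algebraic multiplicity = 4, geometric multiplicity = 2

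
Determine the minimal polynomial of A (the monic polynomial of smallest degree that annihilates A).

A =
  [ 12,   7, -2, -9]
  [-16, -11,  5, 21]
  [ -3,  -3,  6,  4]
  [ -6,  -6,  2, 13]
x^3 - 15*x^2 + 75*x - 125

The characteristic polynomial is χ_A(x) = (x - 5)^4, so the eigenvalues are known. The minimal polynomial is
  m_A(x) = Π_λ (x − λ)^{k_λ}
where k_λ is the size of the *largest* Jordan block for λ (equivalently, the smallest k with (A − λI)^k v = 0 for every generalised eigenvector v of λ).

  λ = 5: largest Jordan block has size 3, contributing (x − 5)^3

So m_A(x) = (x - 5)^3 = x^3 - 15*x^2 + 75*x - 125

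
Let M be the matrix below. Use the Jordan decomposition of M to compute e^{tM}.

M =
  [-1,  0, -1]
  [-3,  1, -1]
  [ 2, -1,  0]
e^{tM} =
  [-t^2/2 - t + 1, t^2/2, t^2/2 - t]
  [-t^2 - 3*t, t^2 + t + 1, t^2 - t]
  [t^2/2 + 2*t, -t^2/2 - t, 1 - t^2/2]

Strategy: write M = P · J · P⁻¹ where J is a Jordan canonical form, so e^{tM} = P · e^{tJ} · P⁻¹, and e^{tJ} can be computed block-by-block.

M has Jordan form
J =
  [0, 1, 0]
  [0, 0, 1]
  [0, 0, 0]
(up to reordering of blocks).

Per-block formulas:
  For a 3×3 Jordan block J_3(0): exp(t · J_3(0)) = e^(0t)·(I + t·N + (t^2/2)·N^2), where N is the 3×3 nilpotent shift.

After assembling e^{tJ} and conjugating by P, we get:

e^{tM} =
  [-t^2/2 - t + 1, t^2/2, t^2/2 - t]
  [-t^2 - 3*t, t^2 + t + 1, t^2 - t]
  [t^2/2 + 2*t, -t^2/2 - t, 1 - t^2/2]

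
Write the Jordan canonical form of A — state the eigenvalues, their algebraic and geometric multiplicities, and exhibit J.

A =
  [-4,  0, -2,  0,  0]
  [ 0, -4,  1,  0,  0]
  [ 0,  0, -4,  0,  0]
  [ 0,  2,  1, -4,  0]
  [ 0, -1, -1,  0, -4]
J_3(-4) ⊕ J_1(-4) ⊕ J_1(-4)

The characteristic polynomial is
  det(x·I − A) = x^5 + 20*x^4 + 160*x^3 + 640*x^2 + 1280*x + 1024 = (x + 4)^5

Eigenvalues and multiplicities (the geometric multiplicity of λ is n − rank(A − λI), which equals the number of Jordan blocks for λ):
  λ = -4: algebraic multiplicity = 5, geometric multiplicity = 3

Determining the block sizes for each eigenvalue:
  λ = -4: with am = 5 and gm = 3, the partition is not yet determined (e.g. several partitions of 5 into 3 parts exist). Let N = A − (-4)·I. Computing rank(N^1) = 2, rank(N^2) = 1, rank(N^3) = 0; the number of blocks of size ≥ j is rank(N^{j−1}) − rank(N^j), giving [3, 1, 1]. So we have 1 block(s) of size 3, 2 block(s) of size 1 → block sizes [3, 1, 1]

Assembling the blocks gives a Jordan form
J =
  [-4,  1,  0,  0,  0]
  [ 0, -4,  1,  0,  0]
  [ 0,  0, -4,  0,  0]
  [ 0,  0,  0, -4,  0]
  [ 0,  0,  0,  0, -4]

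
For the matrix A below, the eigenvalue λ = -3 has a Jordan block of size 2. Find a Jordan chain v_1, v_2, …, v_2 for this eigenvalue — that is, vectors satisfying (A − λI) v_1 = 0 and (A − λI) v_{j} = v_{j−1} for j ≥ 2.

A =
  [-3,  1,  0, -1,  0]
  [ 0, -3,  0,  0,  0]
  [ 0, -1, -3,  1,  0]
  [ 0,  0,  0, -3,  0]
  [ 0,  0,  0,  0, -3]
A Jordan chain for λ = -3 of length 2:
v_1 = (1, 0, -1, 0, 0)ᵀ
v_2 = (0, 1, 0, 0, 0)ᵀ

Let N = A − (-3)·I. We want v_2 with N^2 v_2 = 0 but N^1 v_2 ≠ 0; then v_{j-1} := N · v_j for j = 2, …, 2.

Pick v_2 = (0, 1, 0, 0, 0)ᵀ.
Then v_1 = N · v_2 = (1, 0, -1, 0, 0)ᵀ.

Sanity check: (A − (-3)·I) v_1 = (0, 0, 0, 0, 0)ᵀ = 0. ✓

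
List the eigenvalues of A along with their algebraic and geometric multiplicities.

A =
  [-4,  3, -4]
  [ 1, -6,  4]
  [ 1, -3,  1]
λ = -3: alg = 3, geom = 2

Step 1 — factor the characteristic polynomial to read off the algebraic multiplicities:
  χ_A(x) = (x + 3)^3

Step 2 — compute geometric multiplicities via the rank-nullity identity g(λ) = n − rank(A − λI):
  rank(A − (-3)·I) = 1, so dim ker(A − (-3)·I) = n − 1 = 2

Summary:
  λ = -3: algebraic multiplicity = 3, geometric multiplicity = 2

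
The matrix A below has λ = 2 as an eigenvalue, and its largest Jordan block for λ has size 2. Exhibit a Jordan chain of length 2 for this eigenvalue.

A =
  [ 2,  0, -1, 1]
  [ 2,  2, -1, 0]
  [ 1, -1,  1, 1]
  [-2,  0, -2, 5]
A Jordan chain for λ = 2 of length 2:
v_1 = (-1, -1, -2, -2)ᵀ
v_2 = (0, 1, 1, 0)ᵀ

Let N = A − (2)·I. We want v_2 with N^2 v_2 = 0 but N^1 v_2 ≠ 0; then v_{j-1} := N · v_j for j = 2, …, 2.

Pick v_2 = (0, 1, 1, 0)ᵀ.
Then v_1 = N · v_2 = (-1, -1, -2, -2)ᵀ.

Sanity check: (A − (2)·I) v_1 = (0, 0, 0, 0)ᵀ = 0. ✓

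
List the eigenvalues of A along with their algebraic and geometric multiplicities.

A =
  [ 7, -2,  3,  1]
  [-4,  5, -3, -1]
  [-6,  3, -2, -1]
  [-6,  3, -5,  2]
λ = 3: alg = 4, geom = 2

Step 1 — factor the characteristic polynomial to read off the algebraic multiplicities:
  χ_A(x) = (x - 3)^4

Step 2 — compute geometric multiplicities via the rank-nullity identity g(λ) = n − rank(A − λI):
  rank(A − (3)·I) = 2, so dim ker(A − (3)·I) = n − 2 = 2

Summary:
  λ = 3: algebraic multiplicity = 4, geometric multiplicity = 2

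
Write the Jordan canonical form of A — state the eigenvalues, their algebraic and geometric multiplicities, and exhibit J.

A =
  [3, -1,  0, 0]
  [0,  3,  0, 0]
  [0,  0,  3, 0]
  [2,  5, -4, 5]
J_2(3) ⊕ J_1(3) ⊕ J_1(5)

The characteristic polynomial is
  det(x·I − A) = x^4 - 14*x^3 + 72*x^2 - 162*x + 135 = (x - 5)*(x - 3)^3

Eigenvalues and multiplicities (the geometric multiplicity of λ is n − rank(A − λI), which equals the number of Jordan blocks for λ):
  λ = 3: algebraic multiplicity = 3, geometric multiplicity = 2
  λ = 5: algebraic multiplicity = 1, geometric multiplicity = 1

Determining the block sizes for each eigenvalue:
  λ = 3: 2 blocks summing to 3 forces exactly one block of size 2 and the rest size 1 → block sizes [2, 1]
  λ = 5: one block (gm = 1), so the single block has size am = 1 → block sizes [1]

Assembling the blocks gives a Jordan form
J =
  [3, 1, 0, 0]
  [0, 3, 0, 0]
  [0, 0, 3, 0]
  [0, 0, 0, 5]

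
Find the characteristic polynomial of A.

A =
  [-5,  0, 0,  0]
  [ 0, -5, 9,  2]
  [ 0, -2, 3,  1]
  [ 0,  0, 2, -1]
x^4 + 8*x^3 + 18*x^2 + 16*x + 5

Expanding det(x·I − A) (e.g. by cofactor expansion or by noting that A is similar to its Jordan form J, which has the same characteristic polynomial as A) gives
  χ_A(x) = x^4 + 8*x^3 + 18*x^2 + 16*x + 5
which factors as (x + 1)^3*(x + 5). The eigenvalues (with algebraic multiplicities) are λ = -5 with multiplicity 1, λ = -1 with multiplicity 3.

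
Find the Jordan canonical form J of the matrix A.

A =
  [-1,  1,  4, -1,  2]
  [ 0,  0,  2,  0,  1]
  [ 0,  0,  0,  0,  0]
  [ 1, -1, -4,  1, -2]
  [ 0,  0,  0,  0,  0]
J_3(0) ⊕ J_1(0) ⊕ J_1(0)

The characteristic polynomial is
  det(x·I − A) = x^5

Eigenvalues and multiplicities (the geometric multiplicity of λ is n − rank(A − λI), which equals the number of Jordan blocks for λ):
  λ = 0: algebraic multiplicity = 5, geometric multiplicity = 3

Determining the block sizes for each eigenvalue:
  λ = 0: with am = 5 and gm = 3, the partition is not yet determined (e.g. several partitions of 5 into 3 parts exist). Let N = A − (0)·I. Computing rank(N^1) = 2, rank(N^2) = 1, rank(N^3) = 0; the number of blocks of size ≥ j is rank(N^{j−1}) − rank(N^j), giving [3, 1, 1]. So we have 1 block(s) of size 3, 2 block(s) of size 1 → block sizes [3, 1, 1]

Assembling the blocks gives a Jordan form
J =
  [0, 1, 0, 0, 0]
  [0, 0, 1, 0, 0]
  [0, 0, 0, 0, 0]
  [0, 0, 0, 0, 0]
  [0, 0, 0, 0, 0]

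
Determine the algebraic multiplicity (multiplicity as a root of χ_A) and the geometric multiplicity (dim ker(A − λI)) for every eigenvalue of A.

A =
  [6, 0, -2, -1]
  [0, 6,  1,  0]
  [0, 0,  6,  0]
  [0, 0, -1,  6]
λ = 6: alg = 4, geom = 2

Step 1 — factor the characteristic polynomial to read off the algebraic multiplicities:
  χ_A(x) = (x - 6)^4

Step 2 — compute geometric multiplicities via the rank-nullity identity g(λ) = n − rank(A − λI):
  rank(A − (6)·I) = 2, so dim ker(A − (6)·I) = n − 2 = 2

Summary:
  λ = 6: algebraic multiplicity = 4, geometric multiplicity = 2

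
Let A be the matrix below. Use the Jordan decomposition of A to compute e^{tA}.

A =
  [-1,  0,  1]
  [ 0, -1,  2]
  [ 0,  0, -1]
e^{tA} =
  [exp(-t), 0, t*exp(-t)]
  [0, exp(-t), 2*t*exp(-t)]
  [0, 0, exp(-t)]

Strategy: write A = P · J · P⁻¹ where J is a Jordan canonical form, so e^{tA} = P · e^{tJ} · P⁻¹, and e^{tJ} can be computed block-by-block.

A has Jordan form
J =
  [-1,  1,  0]
  [ 0, -1,  0]
  [ 0,  0, -1]
(up to reordering of blocks).

Per-block formulas:
  For a 1×1 block at λ = -1: exp(t · [-1]) = [e^(-1t)].
  For a 2×2 Jordan block J_2(-1): exp(t · J_2(-1)) = e^(-1t)·(I + t·N), where N is the 2×2 nilpotent shift.

After assembling e^{tJ} and conjugating by P, we get:

e^{tA} =
  [exp(-t), 0, t*exp(-t)]
  [0, exp(-t), 2*t*exp(-t)]
  [0, 0, exp(-t)]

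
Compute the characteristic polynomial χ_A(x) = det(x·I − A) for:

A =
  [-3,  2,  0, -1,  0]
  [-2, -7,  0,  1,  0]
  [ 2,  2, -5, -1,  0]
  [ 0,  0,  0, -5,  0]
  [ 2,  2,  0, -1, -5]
x^5 + 25*x^4 + 250*x^3 + 1250*x^2 + 3125*x + 3125

Expanding det(x·I − A) (e.g. by cofactor expansion or by noting that A is similar to its Jordan form J, which has the same characteristic polynomial as A) gives
  χ_A(x) = x^5 + 25*x^4 + 250*x^3 + 1250*x^2 + 3125*x + 3125
which factors as (x + 5)^5. The eigenvalues (with algebraic multiplicities) are λ = -5 with multiplicity 5.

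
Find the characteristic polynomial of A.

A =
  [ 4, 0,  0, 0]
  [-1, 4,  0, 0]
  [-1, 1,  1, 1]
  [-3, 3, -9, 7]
x^4 - 16*x^3 + 96*x^2 - 256*x + 256

Expanding det(x·I − A) (e.g. by cofactor expansion or by noting that A is similar to its Jordan form J, which has the same characteristic polynomial as A) gives
  χ_A(x) = x^4 - 16*x^3 + 96*x^2 - 256*x + 256
which factors as (x - 4)^4. The eigenvalues (with algebraic multiplicities) are λ = 4 with multiplicity 4.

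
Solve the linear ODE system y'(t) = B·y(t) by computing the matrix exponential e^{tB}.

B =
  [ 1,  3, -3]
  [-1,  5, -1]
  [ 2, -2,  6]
e^{tB} =
  [-3*t*exp(4*t) + exp(4*t), 3*t*exp(4*t), -3*t*exp(4*t)]
  [-t*exp(4*t), t*exp(4*t) + exp(4*t), -t*exp(4*t)]
  [2*t*exp(4*t), -2*t*exp(4*t), 2*t*exp(4*t) + exp(4*t)]

Strategy: write B = P · J · P⁻¹ where J is a Jordan canonical form, so e^{tB} = P · e^{tJ} · P⁻¹, and e^{tJ} can be computed block-by-block.

B has Jordan form
J =
  [4, 1, 0]
  [0, 4, 0]
  [0, 0, 4]
(up to reordering of blocks).

Per-block formulas:
  For a 2×2 Jordan block J_2(4): exp(t · J_2(4)) = e^(4t)·(I + t·N), where N is the 2×2 nilpotent shift.
  For a 1×1 block at λ = 4: exp(t · [4]) = [e^(4t)].

After assembling e^{tJ} and conjugating by P, we get:

e^{tB} =
  [-3*t*exp(4*t) + exp(4*t), 3*t*exp(4*t), -3*t*exp(4*t)]
  [-t*exp(4*t), t*exp(4*t) + exp(4*t), -t*exp(4*t)]
  [2*t*exp(4*t), -2*t*exp(4*t), 2*t*exp(4*t) + exp(4*t)]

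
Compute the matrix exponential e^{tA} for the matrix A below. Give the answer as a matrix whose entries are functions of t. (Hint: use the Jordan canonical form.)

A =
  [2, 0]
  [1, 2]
e^{tA} =
  [exp(2*t), 0]
  [t*exp(2*t), exp(2*t)]

Strategy: write A = P · J · P⁻¹ where J is a Jordan canonical form, so e^{tA} = P · e^{tJ} · P⁻¹, and e^{tJ} can be computed block-by-block.

A has Jordan form
J =
  [2, 1]
  [0, 2]
(up to reordering of blocks).

Per-block formulas:
  For a 2×2 Jordan block J_2(2): exp(t · J_2(2)) = e^(2t)·(I + t·N), where N is the 2×2 nilpotent shift.

After assembling e^{tJ} and conjugating by P, we get:

e^{tA} =
  [exp(2*t), 0]
  [t*exp(2*t), exp(2*t)]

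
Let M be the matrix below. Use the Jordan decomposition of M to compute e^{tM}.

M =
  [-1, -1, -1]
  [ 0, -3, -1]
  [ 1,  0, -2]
e^{tM} =
  [t*exp(-2*t) + exp(-2*t), -t*exp(-2*t), -t*exp(-2*t)]
  [-t^2*exp(-2*t)/2, t^2*exp(-2*t)/2 - t*exp(-2*t) + exp(-2*t), t^2*exp(-2*t)/2 - t*exp(-2*t)]
  [t^2*exp(-2*t)/2 + t*exp(-2*t), -t^2*exp(-2*t)/2, -t^2*exp(-2*t)/2 + exp(-2*t)]

Strategy: write M = P · J · P⁻¹ where J is a Jordan canonical form, so e^{tM} = P · e^{tJ} · P⁻¹, and e^{tJ} can be computed block-by-block.

M has Jordan form
J =
  [-2,  1,  0]
  [ 0, -2,  1]
  [ 0,  0, -2]
(up to reordering of blocks).

Per-block formulas:
  For a 3×3 Jordan block J_3(-2): exp(t · J_3(-2)) = e^(-2t)·(I + t·N + (t^2/2)·N^2), where N is the 3×3 nilpotent shift.

After assembling e^{tJ} and conjugating by P, we get:

e^{tM} =
  [t*exp(-2*t) + exp(-2*t), -t*exp(-2*t), -t*exp(-2*t)]
  [-t^2*exp(-2*t)/2, t^2*exp(-2*t)/2 - t*exp(-2*t) + exp(-2*t), t^2*exp(-2*t)/2 - t*exp(-2*t)]
  [t^2*exp(-2*t)/2 + t*exp(-2*t), -t^2*exp(-2*t)/2, -t^2*exp(-2*t)/2 + exp(-2*t)]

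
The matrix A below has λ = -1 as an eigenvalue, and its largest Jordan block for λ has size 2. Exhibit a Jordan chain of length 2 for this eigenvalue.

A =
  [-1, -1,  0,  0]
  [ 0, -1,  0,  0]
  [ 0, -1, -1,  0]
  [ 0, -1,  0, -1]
A Jordan chain for λ = -1 of length 2:
v_1 = (-1, 0, -1, -1)ᵀ
v_2 = (0, 1, 0, 0)ᵀ

Let N = A − (-1)·I. We want v_2 with N^2 v_2 = 0 but N^1 v_2 ≠ 0; then v_{j-1} := N · v_j for j = 2, …, 2.

Pick v_2 = (0, 1, 0, 0)ᵀ.
Then v_1 = N · v_2 = (-1, 0, -1, -1)ᵀ.

Sanity check: (A − (-1)·I) v_1 = (0, 0, 0, 0)ᵀ = 0. ✓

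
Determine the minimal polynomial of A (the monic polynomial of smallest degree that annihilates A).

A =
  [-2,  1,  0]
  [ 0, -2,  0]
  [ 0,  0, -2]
x^2 + 4*x + 4

The characteristic polynomial is χ_A(x) = (x + 2)^3, so the eigenvalues are known. The minimal polynomial is
  m_A(x) = Π_λ (x − λ)^{k_λ}
where k_λ is the size of the *largest* Jordan block for λ (equivalently, the smallest k with (A − λI)^k v = 0 for every generalised eigenvector v of λ).

  λ = -2: largest Jordan block has size 2, contributing (x + 2)^2

So m_A(x) = (x + 2)^2 = x^2 + 4*x + 4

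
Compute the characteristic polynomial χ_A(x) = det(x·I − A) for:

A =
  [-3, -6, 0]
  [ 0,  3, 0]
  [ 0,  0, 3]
x^3 - 3*x^2 - 9*x + 27

Expanding det(x·I − A) (e.g. by cofactor expansion or by noting that A is similar to its Jordan form J, which has the same characteristic polynomial as A) gives
  χ_A(x) = x^3 - 3*x^2 - 9*x + 27
which factors as (x - 3)^2*(x + 3). The eigenvalues (with algebraic multiplicities) are λ = -3 with multiplicity 1, λ = 3 with multiplicity 2.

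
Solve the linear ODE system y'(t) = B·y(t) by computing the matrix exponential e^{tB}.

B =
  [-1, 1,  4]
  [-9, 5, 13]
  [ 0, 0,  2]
e^{tB} =
  [-3*t*exp(2*t) + exp(2*t), t*exp(2*t), t^2*exp(2*t)/2 + 4*t*exp(2*t)]
  [-9*t*exp(2*t), 3*t*exp(2*t) + exp(2*t), 3*t^2*exp(2*t)/2 + 13*t*exp(2*t)]
  [0, 0, exp(2*t)]

Strategy: write B = P · J · P⁻¹ where J is a Jordan canonical form, so e^{tB} = P · e^{tJ} · P⁻¹, and e^{tJ} can be computed block-by-block.

B has Jordan form
J =
  [2, 1, 0]
  [0, 2, 1]
  [0, 0, 2]
(up to reordering of blocks).

Per-block formulas:
  For a 3×3 Jordan block J_3(2): exp(t · J_3(2)) = e^(2t)·(I + t·N + (t^2/2)·N^2), where N is the 3×3 nilpotent shift.

After assembling e^{tJ} and conjugating by P, we get:

e^{tB} =
  [-3*t*exp(2*t) + exp(2*t), t*exp(2*t), t^2*exp(2*t)/2 + 4*t*exp(2*t)]
  [-9*t*exp(2*t), 3*t*exp(2*t) + exp(2*t), 3*t^2*exp(2*t)/2 + 13*t*exp(2*t)]
  [0, 0, exp(2*t)]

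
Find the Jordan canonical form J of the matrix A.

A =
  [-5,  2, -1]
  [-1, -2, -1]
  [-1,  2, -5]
J_2(-4) ⊕ J_1(-4)

The characteristic polynomial is
  det(x·I − A) = x^3 + 12*x^2 + 48*x + 64 = (x + 4)^3

Eigenvalues and multiplicities (the geometric multiplicity of λ is n − rank(A − λI), which equals the number of Jordan blocks for λ):
  λ = -4: algebraic multiplicity = 3, geometric multiplicity = 2

Determining the block sizes for each eigenvalue:
  λ = -4: 2 blocks summing to 3 forces exactly one block of size 2 and the rest size 1 → block sizes [2, 1]

Assembling the blocks gives a Jordan form
J =
  [-4,  1,  0]
  [ 0, -4,  0]
  [ 0,  0, -4]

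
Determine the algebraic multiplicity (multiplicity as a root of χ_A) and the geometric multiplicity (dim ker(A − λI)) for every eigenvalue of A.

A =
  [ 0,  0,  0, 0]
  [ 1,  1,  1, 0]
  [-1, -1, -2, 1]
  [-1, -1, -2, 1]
λ = 0: alg = 4, geom = 2

Step 1 — factor the characteristic polynomial to read off the algebraic multiplicities:
  χ_A(x) = x^4

Step 2 — compute geometric multiplicities via the rank-nullity identity g(λ) = n − rank(A − λI):
  rank(A − (0)·I) = 2, so dim ker(A − (0)·I) = n − 2 = 2

Summary:
  λ = 0: algebraic multiplicity = 4, geometric multiplicity = 2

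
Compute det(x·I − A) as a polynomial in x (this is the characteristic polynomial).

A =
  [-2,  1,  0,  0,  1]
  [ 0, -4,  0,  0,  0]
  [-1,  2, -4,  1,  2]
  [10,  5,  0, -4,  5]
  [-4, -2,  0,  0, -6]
x^5 + 20*x^4 + 160*x^3 + 640*x^2 + 1280*x + 1024

Expanding det(x·I − A) (e.g. by cofactor expansion or by noting that A is similar to its Jordan form J, which has the same characteristic polynomial as A) gives
  χ_A(x) = x^5 + 20*x^4 + 160*x^3 + 640*x^2 + 1280*x + 1024
which factors as (x + 4)^5. The eigenvalues (with algebraic multiplicities) are λ = -4 with multiplicity 5.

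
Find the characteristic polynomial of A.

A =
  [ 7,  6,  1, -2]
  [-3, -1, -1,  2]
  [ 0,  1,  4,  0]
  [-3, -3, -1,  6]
x^4 - 16*x^3 + 96*x^2 - 256*x + 256

Expanding det(x·I − A) (e.g. by cofactor expansion or by noting that A is similar to its Jordan form J, which has the same characteristic polynomial as A) gives
  χ_A(x) = x^4 - 16*x^3 + 96*x^2 - 256*x + 256
which factors as (x - 4)^4. The eigenvalues (with algebraic multiplicities) are λ = 4 with multiplicity 4.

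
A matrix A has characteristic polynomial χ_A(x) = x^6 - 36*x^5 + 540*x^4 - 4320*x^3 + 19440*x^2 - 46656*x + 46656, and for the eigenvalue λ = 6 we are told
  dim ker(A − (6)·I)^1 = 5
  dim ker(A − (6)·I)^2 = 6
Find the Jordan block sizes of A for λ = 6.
Block sizes for λ = 6: [2, 1, 1, 1, 1]

From the dimensions of kernels of powers, the number of Jordan blocks of size at least j is d_j − d_{j−1} where d_j = dim ker(N^j) (with d_0 = 0). Computing the differences gives [5, 1].
The number of blocks of size exactly k is (#blocks of size ≥ k) − (#blocks of size ≥ k + 1), so the partition is: 4 block(s) of size 1, 1 block(s) of size 2.
In nonincreasing order the block sizes are [2, 1, 1, 1, 1].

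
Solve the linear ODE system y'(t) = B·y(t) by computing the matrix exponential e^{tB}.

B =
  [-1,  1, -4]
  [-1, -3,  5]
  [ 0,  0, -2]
e^{tB} =
  [t*exp(-2*t) + exp(-2*t), t*exp(-2*t), t^2*exp(-2*t)/2 - 4*t*exp(-2*t)]
  [-t*exp(-2*t), -t*exp(-2*t) + exp(-2*t), -t^2*exp(-2*t)/2 + 5*t*exp(-2*t)]
  [0, 0, exp(-2*t)]

Strategy: write B = P · J · P⁻¹ where J is a Jordan canonical form, so e^{tB} = P · e^{tJ} · P⁻¹, and e^{tJ} can be computed block-by-block.

B has Jordan form
J =
  [-2,  1,  0]
  [ 0, -2,  1]
  [ 0,  0, -2]
(up to reordering of blocks).

Per-block formulas:
  For a 3×3 Jordan block J_3(-2): exp(t · J_3(-2)) = e^(-2t)·(I + t·N + (t^2/2)·N^2), where N is the 3×3 nilpotent shift.

After assembling e^{tJ} and conjugating by P, we get:

e^{tB} =
  [t*exp(-2*t) + exp(-2*t), t*exp(-2*t), t^2*exp(-2*t)/2 - 4*t*exp(-2*t)]
  [-t*exp(-2*t), -t*exp(-2*t) + exp(-2*t), -t^2*exp(-2*t)/2 + 5*t*exp(-2*t)]
  [0, 0, exp(-2*t)]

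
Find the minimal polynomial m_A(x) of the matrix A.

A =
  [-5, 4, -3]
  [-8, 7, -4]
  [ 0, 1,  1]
x^3 - 3*x^2 + 3*x - 1

The characteristic polynomial is χ_A(x) = (x - 1)^3, so the eigenvalues are known. The minimal polynomial is
  m_A(x) = Π_λ (x − λ)^{k_λ}
where k_λ is the size of the *largest* Jordan block for λ (equivalently, the smallest k with (A − λI)^k v = 0 for every generalised eigenvector v of λ).

  λ = 1: largest Jordan block has size 3, contributing (x − 1)^3

So m_A(x) = (x - 1)^3 = x^3 - 3*x^2 + 3*x - 1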